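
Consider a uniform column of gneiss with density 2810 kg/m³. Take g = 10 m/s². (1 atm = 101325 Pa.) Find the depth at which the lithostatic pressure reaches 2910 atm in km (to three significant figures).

10.5 km

h = P/(ρg) = 2910 atm / (2810 kg/m³ × 10 m/s²) = 2.949×10^8 Pa / 28100 Pa/m = 10493 m
= 10.493 km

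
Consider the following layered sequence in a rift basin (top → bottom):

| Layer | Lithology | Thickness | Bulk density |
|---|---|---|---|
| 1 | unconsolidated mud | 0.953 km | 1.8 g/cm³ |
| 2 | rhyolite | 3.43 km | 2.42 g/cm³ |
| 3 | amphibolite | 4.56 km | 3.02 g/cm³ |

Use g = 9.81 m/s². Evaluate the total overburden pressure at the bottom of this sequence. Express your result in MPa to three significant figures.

233 MPa

unconsolidated mud: 1800 kg/m³ × 9.81 m/s² × 953 m = 1.683×10^7 Pa = 16.83 MPa
rhyolite: 2420 kg/m³ × 9.81 m/s² × 3430 m = 8.143×10^7 Pa = 81.43 MPa
amphibolite: 3020 kg/m³ × 9.81 m/s² × 4560 m = 1.351×10^8 Pa = 135.1 MPa
Total = 16.83 + 81.43 + 135.1 = 233.35 MPa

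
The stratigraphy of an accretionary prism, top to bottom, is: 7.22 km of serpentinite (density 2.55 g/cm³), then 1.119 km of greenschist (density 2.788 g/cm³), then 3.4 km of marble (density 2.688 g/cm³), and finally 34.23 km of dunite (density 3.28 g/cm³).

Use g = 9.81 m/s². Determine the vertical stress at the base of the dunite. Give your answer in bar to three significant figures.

14000 bar

serpentinite: 2550 kg/m³ × 9.81 m/s² × 7220 m = 1.806×10^8 Pa = 1806 bar
greenschist: 2788 kg/m³ × 9.81 m/s² × 1119 m = 3.060×10^7 Pa = 306.0 bar
marble: 2688 kg/m³ × 9.81 m/s² × 3400 m = 8.966×10^7 Pa = 896.6 bar
dunite: 3280 kg/m³ × 9.81 m/s² × 34230 m = 1.101×10^9 Pa = 11014 bar
Total = 1806 + 306.0 + 896.6 + 11014 = 14023 bar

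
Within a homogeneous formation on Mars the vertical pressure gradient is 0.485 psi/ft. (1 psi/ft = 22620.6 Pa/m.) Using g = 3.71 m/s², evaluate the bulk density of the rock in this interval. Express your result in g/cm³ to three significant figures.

2.96 g/cm³

ρ = (dP/dz)/g = 0.485 psi/ft / 3.71 m/s² = 10971 Pa/m / 3.71 m/s² = 2957.1 kg/m³
= 2.957 g/cm³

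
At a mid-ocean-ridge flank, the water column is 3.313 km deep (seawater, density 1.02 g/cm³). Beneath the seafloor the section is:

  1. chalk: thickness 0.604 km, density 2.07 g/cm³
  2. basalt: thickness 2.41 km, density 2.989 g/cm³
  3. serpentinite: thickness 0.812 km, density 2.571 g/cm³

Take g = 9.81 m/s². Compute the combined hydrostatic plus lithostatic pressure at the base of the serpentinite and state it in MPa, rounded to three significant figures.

seawater: 1020 kg/m³ × 9.81 m/s² × 3313 m = 3.315×10^7 Pa = 33.15 MPa
chalk: 2070 kg/m³ × 9.81 m/s² × 604 m = 1.227×10^7 Pa = 12.27 MPa
basalt: 2989 kg/m³ × 9.81 m/s² × 2410 m = 7.067×10^7 Pa = 70.67 MPa
serpentinite: 2571 kg/m³ × 9.81 m/s² × 812 m = 2.048×10^7 Pa = 20.48 MPa
Total = 33.15 + 12.27 + 70.67 + 20.48 = 136.56 MPa

137 MPa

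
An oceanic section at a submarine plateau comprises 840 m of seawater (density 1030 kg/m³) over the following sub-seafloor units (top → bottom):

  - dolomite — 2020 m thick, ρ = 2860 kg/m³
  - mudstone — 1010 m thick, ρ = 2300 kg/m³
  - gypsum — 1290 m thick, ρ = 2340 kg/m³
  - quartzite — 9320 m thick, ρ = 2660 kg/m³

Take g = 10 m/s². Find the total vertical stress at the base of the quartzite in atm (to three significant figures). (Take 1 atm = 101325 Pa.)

3630 atm

seawater: 1030 kg/m³ × 10 m/s² × 840 m = 8.652×10^6 Pa = 85.39 atm
dolomite: 2860 kg/m³ × 10 m/s² × 2020 m = 5.777×10^7 Pa = 570.2 atm
mudstone: 2300 kg/m³ × 10 m/s² × 1010 m = 2.323×10^7 Pa = 229.3 atm
gypsum: 2340 kg/m³ × 10 m/s² × 1290 m = 3.019×10^7 Pa = 297.9 atm
quartzite: 2660 kg/m³ × 10 m/s² × 9320 m = 2.479×10^8 Pa = 2447 atm
Total = 85.39 + 570.2 + 229.3 + 297.9 + 2447 = 3629.4 atm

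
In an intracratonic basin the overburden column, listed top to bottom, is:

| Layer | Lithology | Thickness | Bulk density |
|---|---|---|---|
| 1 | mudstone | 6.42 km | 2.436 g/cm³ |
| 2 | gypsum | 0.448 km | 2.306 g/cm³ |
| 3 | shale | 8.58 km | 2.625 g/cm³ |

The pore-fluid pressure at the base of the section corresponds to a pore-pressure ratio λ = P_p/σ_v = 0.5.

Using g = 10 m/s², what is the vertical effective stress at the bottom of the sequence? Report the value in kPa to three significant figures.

196000 kPa

Overburden (lithostatic) stress σ_v:
mudstone: 2436 kg/m³ × 10 m/s² × 6420 m = 1.564×10^8 Pa = 156.4 MPa
gypsum: 2306 kg/m³ × 10 m/s² × 448 m = 1.033×10^7 Pa = 10.33 MPa
shale: 2625 kg/m³ × 10 m/s² × 8580 m = 2.252×10^8 Pa = 225.2 MPa
Total = 156.4 + 10.33 + 225.2 = 391.95 MPa
Pore pressure P_p = λ·σ_v = 0.5 × 391.9 MPa = 196.0 MPa
Effective stress σ' = σ_v − P_p = 391.9 − 196.0 = 195.97 MPa = 1.9597×10^5 kPa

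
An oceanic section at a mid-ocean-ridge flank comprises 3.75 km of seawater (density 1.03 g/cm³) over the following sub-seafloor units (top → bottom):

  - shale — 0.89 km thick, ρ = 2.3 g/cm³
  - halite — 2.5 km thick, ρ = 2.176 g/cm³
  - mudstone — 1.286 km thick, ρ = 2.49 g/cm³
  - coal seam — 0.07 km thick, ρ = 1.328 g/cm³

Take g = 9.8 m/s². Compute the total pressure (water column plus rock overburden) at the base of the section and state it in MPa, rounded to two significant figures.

seawater: 1030 kg/m³ × 9.8 m/s² × 3750 m = 3.785×10^7 Pa = 37.85 MPa
shale: 2300 kg/m³ × 9.8 m/s² × 890 m = 2.006×10^7 Pa = 20.06 MPa
halite: 2176 kg/m³ × 9.8 m/s² × 2500 m = 5.331×10^7 Pa = 53.31 MPa
mudstone: 2490 kg/m³ × 9.8 m/s² × 1286 m = 3.138×10^7 Pa = 31.38 MPa
coal seam: 1328 kg/m³ × 9.8 m/s² × 70 m = 9.110×10^5 Pa = 0.9110 MPa
Total = 37.85 + 20.06 + 53.31 + 31.38 + 0.9110 = 143.52 MPa

140 MPa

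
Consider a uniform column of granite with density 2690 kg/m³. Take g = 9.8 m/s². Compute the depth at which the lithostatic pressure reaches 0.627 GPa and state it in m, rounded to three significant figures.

23800 m

h = P/(ρg) = 0.627 GPa / (2690 kg/m³ × 9.8 m/s²) = 6.270×10^8 Pa / 26362 Pa/m = 23784 m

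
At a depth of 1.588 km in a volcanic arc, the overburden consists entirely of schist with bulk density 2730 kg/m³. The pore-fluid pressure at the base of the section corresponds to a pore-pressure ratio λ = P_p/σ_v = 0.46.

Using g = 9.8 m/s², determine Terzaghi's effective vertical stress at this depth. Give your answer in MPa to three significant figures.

Overburden (lithostatic) stress σ_v:
schist: 2730 kg/m³ × 9.8 m/s² × 1588 m = 4.249×10^7 Pa = 42.49 MPa
Pore pressure P_p = λ·σ_v = 0.46 × 42.49 MPa = 19.54 MPa
Effective stress σ' = σ_v − P_p = 42.49 − 19.54 = 22.942 MPa

22.9 MPa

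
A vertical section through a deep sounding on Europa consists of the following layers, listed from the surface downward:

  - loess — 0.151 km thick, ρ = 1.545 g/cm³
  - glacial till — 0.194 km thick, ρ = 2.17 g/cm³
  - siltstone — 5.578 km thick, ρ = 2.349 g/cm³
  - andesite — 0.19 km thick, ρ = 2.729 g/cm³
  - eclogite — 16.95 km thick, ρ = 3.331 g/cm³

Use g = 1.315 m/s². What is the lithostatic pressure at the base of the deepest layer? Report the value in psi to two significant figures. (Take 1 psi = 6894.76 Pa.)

13000 psi

loess: 1545 kg/m³ × 1.315 m/s² × 151 m = 3.068×10^5 Pa = 44.50 psi
glacial till: 2170 kg/m³ × 1.315 m/s² × 194 m = 5.536×10^5 Pa = 80.29 psi
siltstone: 2349 kg/m³ × 1.315 m/s² × 5578 m = 1.723×10^7 Pa = 2499 psi
andesite: 2729 kg/m³ × 1.315 m/s² × 190 m = 6.818×10^5 Pa = 98.89 psi
eclogite: 3331 kg/m³ × 1.315 m/s² × 16950 m = 7.425×10^7 Pa = 10768 psi
Total = 44.50 + 80.29 + 2499 + 98.89 + 10768 = 13491 psi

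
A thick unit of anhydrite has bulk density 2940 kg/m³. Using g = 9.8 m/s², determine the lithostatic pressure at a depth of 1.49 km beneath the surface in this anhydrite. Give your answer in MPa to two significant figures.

anhydrite: 2940 kg/m³ × 9.8 m/s² × 1490 m = 4.293×10^7 Pa = 42.93 MPa

43 MPa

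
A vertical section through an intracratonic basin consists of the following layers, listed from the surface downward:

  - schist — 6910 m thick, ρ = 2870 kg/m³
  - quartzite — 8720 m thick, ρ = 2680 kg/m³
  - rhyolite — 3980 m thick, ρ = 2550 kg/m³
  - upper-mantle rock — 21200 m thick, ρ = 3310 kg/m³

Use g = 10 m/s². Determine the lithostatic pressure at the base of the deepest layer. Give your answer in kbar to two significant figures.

schist: 2870 kg/m³ × 10 m/s² × 6910 m = 1.983×10^8 Pa = 1.983 kbar
quartzite: 2680 kg/m³ × 10 m/s² × 8720 m = 2.337×10^8 Pa = 2.337 kbar
rhyolite: 2550 kg/m³ × 10 m/s² × 3980 m = 1.015×10^8 Pa = 1.015 kbar
upper-mantle rock: 3310 kg/m³ × 10 m/s² × 21200 m = 7.017×10^8 Pa = 7.017 kbar
Total = 1.983 + 2.337 + 1.015 + 7.017 = 12.352 kbar

12 kbar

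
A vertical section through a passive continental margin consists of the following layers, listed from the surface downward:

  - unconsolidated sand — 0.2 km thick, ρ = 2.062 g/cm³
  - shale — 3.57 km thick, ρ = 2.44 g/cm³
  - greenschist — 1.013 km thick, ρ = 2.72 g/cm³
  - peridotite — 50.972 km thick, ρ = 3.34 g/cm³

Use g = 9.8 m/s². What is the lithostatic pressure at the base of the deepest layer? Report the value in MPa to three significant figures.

1780 MPa

unconsolidated sand: 2062 kg/m³ × 9.8 m/s² × 200 m = 4.042×10^6 Pa = 4.042 MPa
shale: 2440 kg/m³ × 9.8 m/s² × 3570 m = 8.537×10^7 Pa = 85.37 MPa
greenschist: 2720 kg/m³ × 9.8 m/s² × 1013 m = 2.700×10^7 Pa = 27.00 MPa
peridotite: 3340 kg/m³ × 9.8 m/s² × 50972 m = 1.668×10^9 Pa = 1668 MPa
Total = 4.042 + 85.37 + 27.00 + 1668 = 1784.8 MPa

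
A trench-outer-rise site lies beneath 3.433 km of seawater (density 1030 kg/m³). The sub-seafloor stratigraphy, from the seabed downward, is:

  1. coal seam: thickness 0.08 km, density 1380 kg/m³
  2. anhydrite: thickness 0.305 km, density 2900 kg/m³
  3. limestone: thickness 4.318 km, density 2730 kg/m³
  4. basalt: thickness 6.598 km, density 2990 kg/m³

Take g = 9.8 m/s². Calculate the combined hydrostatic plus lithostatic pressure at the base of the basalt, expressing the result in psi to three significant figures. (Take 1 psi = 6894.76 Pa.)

seawater: 1030 kg/m³ × 9.8 m/s² × 3433 m = 3.465×10^7 Pa = 5026 psi
coal seam: 1380 kg/m³ × 9.8 m/s² × 80 m = 1.082×10^6 Pa = 156.9 psi
anhydrite: 2900 kg/m³ × 9.8 m/s² × 305 m = 8.668×10^6 Pa = 1257 psi
limestone: 2730 kg/m³ × 9.8 m/s² × 4318 m = 1.155×10^8 Pa = 16755 psi
basalt: 2990 kg/m³ × 9.8 m/s² × 6598 m = 1.933×10^8 Pa = 28041 psi
Total = 5026 + 156.9 + 1257 + 16755 + 28041 = 51236 psi

51200 psi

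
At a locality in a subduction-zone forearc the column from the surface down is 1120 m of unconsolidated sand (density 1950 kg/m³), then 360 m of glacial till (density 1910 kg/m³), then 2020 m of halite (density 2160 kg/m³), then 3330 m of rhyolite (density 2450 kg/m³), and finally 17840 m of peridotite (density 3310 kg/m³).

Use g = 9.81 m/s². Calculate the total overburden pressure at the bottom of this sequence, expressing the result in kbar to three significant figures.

unconsolidated sand: 1950 kg/m³ × 9.81 m/s² × 1120 m = 2.143×10^7 Pa = 0.2143 kbar
glacial till: 1910 kg/m³ × 9.81 m/s² × 360 m = 6.745×10^6 Pa = 0.06745 kbar
halite: 2160 kg/m³ × 9.81 m/s² × 2020 m = 4.280×10^7 Pa = 0.4280 kbar
rhyolite: 2450 kg/m³ × 9.81 m/s² × 3330 m = 8.003×10^7 Pa = 0.8003 kbar
peridotite: 3310 kg/m³ × 9.81 m/s² × 17840 m = 5.793×10^8 Pa = 5.793 kbar
Total = 0.2143 + 0.06745 + 0.4280 + 0.8003 + 5.793 = 7.3029 kbar

7.30 kbar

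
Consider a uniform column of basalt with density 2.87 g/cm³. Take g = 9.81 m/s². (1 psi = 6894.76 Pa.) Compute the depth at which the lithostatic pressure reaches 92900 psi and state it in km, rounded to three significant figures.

h = P/(ρg) = 92900 psi / (2870 kg/m³ × 9.81 m/s²) = 6.405×10^8 Pa / 28155 Pa/m = 22750 m
= 22.750 km

22.8 km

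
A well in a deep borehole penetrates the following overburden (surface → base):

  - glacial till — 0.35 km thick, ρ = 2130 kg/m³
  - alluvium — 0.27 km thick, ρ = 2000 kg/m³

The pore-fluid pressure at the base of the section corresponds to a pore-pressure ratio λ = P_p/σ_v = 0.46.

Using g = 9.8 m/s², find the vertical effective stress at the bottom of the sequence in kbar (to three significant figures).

Overburden (lithostatic) stress σ_v:
glacial till: 2130 kg/m³ × 9.8 m/s² × 350 m = 7.306×10^6 Pa = 7.306 MPa
alluvium: 2000 kg/m³ × 9.8 m/s² × 270 m = 5.292×10^6 Pa = 5.292 MPa
Total = 7.306 + 5.292 = 12.598 MPa
Pore pressure P_p = λ·σ_v = 0.46 × 12.60 MPa = 5.795 MPa
Effective stress σ' = σ_v − P_p = 12.60 − 5.795 = 6.8029 MPa = 0.068029 kbar

0.0680 kbar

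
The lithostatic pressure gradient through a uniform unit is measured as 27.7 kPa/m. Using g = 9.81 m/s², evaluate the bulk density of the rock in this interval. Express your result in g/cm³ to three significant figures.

2.82 g/cm³

ρ = (dP/dz)/g = 27.7 kPa/m / 9.81 m/s² = 27700 Pa/m / 9.81 m/s² = 2823.6 kg/m³
= 2.824 g/cm³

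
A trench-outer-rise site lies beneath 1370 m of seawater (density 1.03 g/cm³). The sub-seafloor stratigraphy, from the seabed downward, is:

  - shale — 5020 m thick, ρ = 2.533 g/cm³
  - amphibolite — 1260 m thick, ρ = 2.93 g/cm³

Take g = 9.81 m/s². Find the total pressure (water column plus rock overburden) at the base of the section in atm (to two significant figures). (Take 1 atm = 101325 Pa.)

1700 atm

seawater: 1030 kg/m³ × 9.81 m/s² × 1370 m = 1.384×10^7 Pa = 136.6 atm
shale: 2533 kg/m³ × 9.81 m/s² × 5020 m = 1.247×10^8 Pa = 1231 atm
amphibolite: 2930 kg/m³ × 9.81 m/s² × 1260 m = 3.622×10^7 Pa = 357.4 atm
Total = 136.6 + 1231 + 357.4 = 1725.1 atm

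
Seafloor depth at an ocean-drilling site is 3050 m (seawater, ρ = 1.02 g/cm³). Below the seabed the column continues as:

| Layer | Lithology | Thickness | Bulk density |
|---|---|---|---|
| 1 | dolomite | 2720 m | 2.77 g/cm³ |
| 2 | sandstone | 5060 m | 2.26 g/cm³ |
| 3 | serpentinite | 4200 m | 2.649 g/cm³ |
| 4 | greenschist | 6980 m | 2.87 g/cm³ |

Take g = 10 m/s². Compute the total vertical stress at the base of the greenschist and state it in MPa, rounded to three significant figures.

seawater: 1020 kg/m³ × 10 m/s² × 3050 m = 3.111×10^7 Pa = 31.11 MPa
dolomite: 2770 kg/m³ × 10 m/s² × 2720 m = 7.534×10^7 Pa = 75.34 MPa
sandstone: 2260 kg/m³ × 10 m/s² × 5060 m = 1.144×10^8 Pa = 114.4 MPa
serpentinite: 2649 kg/m³ × 10 m/s² × 4200 m = 1.113×10^8 Pa = 111.3 MPa
greenschist: 2870 kg/m³ × 10 m/s² × 6980 m = 2.003×10^8 Pa = 200.3 MPa
Total = 31.11 + 75.34 + 114.4 + 111.3 + 200.3 = 532.39 MPa

532 MPa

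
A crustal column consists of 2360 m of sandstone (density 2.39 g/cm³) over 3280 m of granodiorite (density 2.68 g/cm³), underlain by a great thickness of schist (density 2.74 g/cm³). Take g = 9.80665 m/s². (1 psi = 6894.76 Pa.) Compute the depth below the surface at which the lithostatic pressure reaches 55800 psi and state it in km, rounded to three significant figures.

Pressure at base of upper layers: 2390×9.80665×2360 + 2680×9.80665×3280 = 1.415×10^8 Pa = 20525 psi
Remaining pressure to be supplied by schist: 3.847×10^8 − 1.415×10^8 = 2.432×10^8 Pa
Additional depth in schist = 2.432×10^8 Pa / (2740 kg/m³ × 9.80665 m/s²) = 9051.3 m
Total depth = 5640 m + 9051.3 m = 14691 m
= 14.691 km

14.7 km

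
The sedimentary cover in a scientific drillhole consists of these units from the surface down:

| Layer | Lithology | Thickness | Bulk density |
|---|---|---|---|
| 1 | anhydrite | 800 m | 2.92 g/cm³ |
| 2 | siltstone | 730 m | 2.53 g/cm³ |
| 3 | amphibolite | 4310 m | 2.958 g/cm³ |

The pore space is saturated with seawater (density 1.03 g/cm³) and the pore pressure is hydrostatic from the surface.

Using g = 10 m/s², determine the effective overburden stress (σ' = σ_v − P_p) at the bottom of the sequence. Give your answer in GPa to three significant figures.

Overburden (lithostatic) stress σ_v:
anhydrite: 2920 kg/m³ × 10 m/s² × 800 m = 2.336×10^7 Pa = 23.36 MPa
siltstone: 2530 kg/m³ × 10 m/s² × 730 m = 1.847×10^7 Pa = 18.47 MPa
amphibolite: 2958 kg/m³ × 10 m/s² × 4310 m = 1.275×10^8 Pa = 127.5 MPa
Total = 23.36 + 18.47 + 127.5 = 169.32 MPa
Pore pressure P_p = 1030 kg/m³ × 10 m/s² × 5840 m = 6.015×10^7 Pa = 60.15 MPa
Effective stress σ' = σ_v − P_p = 169.3 − 60.15 = 109.17 MPa = 0.10917 GPa

0.109 GPa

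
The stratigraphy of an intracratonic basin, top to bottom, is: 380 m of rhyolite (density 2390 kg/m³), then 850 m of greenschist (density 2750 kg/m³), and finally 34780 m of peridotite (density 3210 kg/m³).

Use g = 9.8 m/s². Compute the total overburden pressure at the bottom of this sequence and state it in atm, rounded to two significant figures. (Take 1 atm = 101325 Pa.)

rhyolite: 2390 kg/m³ × 9.8 m/s² × 380 m = 8.900×10^6 Pa = 87.84 atm
greenschist: 2750 kg/m³ × 9.8 m/s² × 850 m = 2.291×10^7 Pa = 226.1 atm
peridotite: 3210 kg/m³ × 9.8 m/s² × 34780 m = 1.094×10^9 Pa = 10798 atm
Total = 87.84 + 226.1 + 10798 = 11112 atm

11000 atm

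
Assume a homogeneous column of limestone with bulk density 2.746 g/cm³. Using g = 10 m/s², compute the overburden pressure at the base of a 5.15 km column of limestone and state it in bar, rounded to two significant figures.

1400 bar

limestone: 2746 kg/m³ × 10 m/s² × 5150 m = 1.414×10^8 Pa = 1414 bar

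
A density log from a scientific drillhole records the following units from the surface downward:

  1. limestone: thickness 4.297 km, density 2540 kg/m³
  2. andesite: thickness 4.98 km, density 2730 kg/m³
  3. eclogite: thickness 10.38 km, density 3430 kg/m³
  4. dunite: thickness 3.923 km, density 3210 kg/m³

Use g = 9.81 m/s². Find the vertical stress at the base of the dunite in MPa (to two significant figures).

710 MPa

limestone: 2540 kg/m³ × 9.81 m/s² × 4297 m = 1.071×10^8 Pa = 107.1 MPa
andesite: 2730 kg/m³ × 9.81 m/s² × 4980 m = 1.334×10^8 Pa = 133.4 MPa
eclogite: 3430 kg/m³ × 9.81 m/s² × 10380 m = 3.493×10^8 Pa = 349.3 MPa
dunite: 3210 kg/m³ × 9.81 m/s² × 3923 m = 1.235×10^8 Pa = 123.5 MPa
Total = 107.1 + 133.4 + 349.3 + 123.5 = 713.25 MPa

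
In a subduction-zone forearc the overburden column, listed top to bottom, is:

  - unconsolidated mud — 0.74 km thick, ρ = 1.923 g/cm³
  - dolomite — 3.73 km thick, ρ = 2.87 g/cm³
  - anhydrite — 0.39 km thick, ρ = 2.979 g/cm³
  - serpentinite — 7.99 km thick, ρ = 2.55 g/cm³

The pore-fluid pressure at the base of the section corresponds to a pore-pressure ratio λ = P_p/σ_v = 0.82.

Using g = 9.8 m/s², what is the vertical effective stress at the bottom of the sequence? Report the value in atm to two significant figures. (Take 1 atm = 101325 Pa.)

Overburden (lithostatic) stress σ_v:
unconsolidated mud: 1923 kg/m³ × 9.8 m/s² × 740 m = 1.395×10^7 Pa = 13.95 MPa
dolomite: 2870 kg/m³ × 9.8 m/s² × 3730 m = 1.049×10^8 Pa = 104.9 MPa
anhydrite: 2979 kg/m³ × 9.8 m/s² × 390 m = 1.139×10^7 Pa = 11.39 MPa
serpentinite: 2550 kg/m³ × 9.8 m/s² × 7990 m = 1.997×10^8 Pa = 199.7 MPa
Total = 13.95 + 104.9 + 11.39 + 199.7 = 329.91 MPa
Pore pressure P_p = λ·σ_v = 0.82 × 329.9 MPa = 270.5 MPa
Effective stress σ' = σ_v − P_p = 329.9 − 270.5 = 59.384 MPa = 586.08 atm

590 atm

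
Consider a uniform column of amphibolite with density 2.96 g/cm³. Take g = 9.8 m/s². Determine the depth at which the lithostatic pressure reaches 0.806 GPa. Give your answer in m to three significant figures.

h = P/(ρg) = 0.806 GPa / (2960 kg/m³ × 9.8 m/s²) = 8.060×10^8 Pa / 29008 Pa/m = 27785 m

27800 m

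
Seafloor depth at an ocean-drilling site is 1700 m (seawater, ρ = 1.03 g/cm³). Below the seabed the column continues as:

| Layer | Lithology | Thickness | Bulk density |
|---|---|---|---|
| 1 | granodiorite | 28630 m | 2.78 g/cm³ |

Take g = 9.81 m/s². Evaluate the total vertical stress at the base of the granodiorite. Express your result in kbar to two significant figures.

seawater: 1030 kg/m³ × 9.81 m/s² × 1700 m = 1.718×10^7 Pa = 0.1718 kbar
granodiorite: 2780 kg/m³ × 9.81 m/s² × 28630 m = 7.808×10^8 Pa = 7.808 kbar
Total = 0.1718 + 7.808 = 7.9797 kbar

8.0 kbar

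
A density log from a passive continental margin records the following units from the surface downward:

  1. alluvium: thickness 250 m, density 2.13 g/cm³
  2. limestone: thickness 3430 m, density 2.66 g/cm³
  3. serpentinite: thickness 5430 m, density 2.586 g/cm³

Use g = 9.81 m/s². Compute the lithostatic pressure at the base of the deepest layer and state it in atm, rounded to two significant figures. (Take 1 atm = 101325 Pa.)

alluvium: 2130 kg/m³ × 9.81 m/s² × 250 m = 5.224×10^6 Pa = 51.56 atm
limestone: 2660 kg/m³ × 9.81 m/s² × 3430 m = 8.950×10^7 Pa = 883.3 atm
serpentinite: 2586 kg/m³ × 9.81 m/s² × 5430 m = 1.378×10^8 Pa = 1360 atm
Total = 51.56 + 883.3 + 1360 = 2294.4 atm

2300 atm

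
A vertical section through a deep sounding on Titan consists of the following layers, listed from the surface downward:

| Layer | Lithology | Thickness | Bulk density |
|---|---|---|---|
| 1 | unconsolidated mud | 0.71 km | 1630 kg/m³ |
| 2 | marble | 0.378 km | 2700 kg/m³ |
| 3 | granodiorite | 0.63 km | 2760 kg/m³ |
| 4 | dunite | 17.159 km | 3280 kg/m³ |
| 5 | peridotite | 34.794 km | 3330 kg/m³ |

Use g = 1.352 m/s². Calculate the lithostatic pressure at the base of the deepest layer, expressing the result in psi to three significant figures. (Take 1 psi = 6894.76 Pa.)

34500 psi

unconsolidated mud: 1630 kg/m³ × 1.352 m/s² × 710 m = 1.565×10^6 Pa = 226.9 psi
marble: 2700 kg/m³ × 1.352 m/s² × 378 m = 1.380×10^6 Pa = 200.1 psi
granodiorite: 2760 kg/m³ × 1.352 m/s² × 630 m = 2.351×10^6 Pa = 341.0 psi
dunite: 3280 kg/m³ × 1.352 m/s² × 17159 m = 7.609×10^7 Pa = 11036 psi
peridotite: 3330 kg/m³ × 1.352 m/s² × 34794 m = 1.566×10^8 Pa = 22720 psi
Total = 226.9 + 200.1 + 341.0 + 11036 + 22720 = 34524 psi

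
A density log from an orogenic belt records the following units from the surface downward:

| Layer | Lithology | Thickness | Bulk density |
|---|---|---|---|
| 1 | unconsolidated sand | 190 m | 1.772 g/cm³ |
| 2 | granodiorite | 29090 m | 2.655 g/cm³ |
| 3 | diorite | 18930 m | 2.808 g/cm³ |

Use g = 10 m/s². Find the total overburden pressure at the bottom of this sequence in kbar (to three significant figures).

unconsolidated sand: 1772 kg/m³ × 10 m/s² × 190 m = 3.367×10^6 Pa = 0.03367 kbar
granodiorite: 2655 kg/m³ × 10 m/s² × 29090 m = 7.723×10^8 Pa = 7.723 kbar
diorite: 2808 kg/m³ × 10 m/s² × 18930 m = 5.316×10^8 Pa = 5.316 kbar
Total = 0.03367 + 7.723 + 5.316 = 13.073 kbar

13.1 kbar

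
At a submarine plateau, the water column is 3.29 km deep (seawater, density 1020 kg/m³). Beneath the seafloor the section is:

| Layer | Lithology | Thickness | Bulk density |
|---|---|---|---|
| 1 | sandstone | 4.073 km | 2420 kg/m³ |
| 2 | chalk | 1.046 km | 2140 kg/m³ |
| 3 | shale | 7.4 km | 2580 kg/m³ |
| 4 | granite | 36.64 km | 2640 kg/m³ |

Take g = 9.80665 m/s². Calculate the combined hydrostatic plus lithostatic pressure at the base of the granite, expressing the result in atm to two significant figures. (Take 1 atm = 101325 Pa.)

seawater: 1020 kg/m³ × 9.80665 m/s² × 3290 m = 3.291×10^7 Pa = 324.8 atm
sandstone: 2420 kg/m³ × 9.80665 m/s² × 4073 m = 9.666×10^7 Pa = 954.0 atm
chalk: 2140 kg/m³ × 9.80665 m/s² × 1046 m = 2.195×10^7 Pa = 216.6 atm
shale: 2580 kg/m³ × 9.80665 m/s² × 7400 m = 1.872×10^8 Pa = 1848 atm
granite: 2640 kg/m³ × 9.80665 m/s² × 36640 m = 9.486×10^8 Pa = 9362 atm
Total = 324.8 + 954.0 + 216.6 + 1848 + 9362 = 12705 atm

13000 atm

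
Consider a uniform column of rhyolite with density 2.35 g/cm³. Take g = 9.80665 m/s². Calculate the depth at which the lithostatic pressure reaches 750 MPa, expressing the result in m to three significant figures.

h = P/(ρg) = 750 MPa / (2350 kg/m³ × 9.80665 m/s²) = 7.500×10^8 Pa / 23046 Pa/m = 32544 m

32500 m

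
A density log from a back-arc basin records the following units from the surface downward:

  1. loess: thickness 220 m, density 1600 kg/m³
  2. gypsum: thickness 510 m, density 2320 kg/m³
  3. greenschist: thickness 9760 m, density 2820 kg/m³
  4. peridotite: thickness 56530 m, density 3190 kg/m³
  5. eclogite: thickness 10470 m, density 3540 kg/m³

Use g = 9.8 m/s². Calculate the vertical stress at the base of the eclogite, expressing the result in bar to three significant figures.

24200 bar

loess: 1600 kg/m³ × 9.8 m/s² × 220 m = 3.450×10^6 Pa = 34.50 bar
gypsum: 2320 kg/m³ × 9.8 m/s² × 510 m = 1.160×10^7 Pa = 116.0 bar
greenschist: 2820 kg/m³ × 9.8 m/s² × 9760 m = 2.697×10^8 Pa = 2697 bar
peridotite: 3190 kg/m³ × 9.8 m/s² × 56530 m = 1.767×10^9 Pa = 17672 bar
eclogite: 3540 kg/m³ × 9.8 m/s² × 10470 m = 3.632×10^8 Pa = 3632 bar
Total = 34.50 + 116.0 + 2697 + 17672 + 3632 = 24152 bar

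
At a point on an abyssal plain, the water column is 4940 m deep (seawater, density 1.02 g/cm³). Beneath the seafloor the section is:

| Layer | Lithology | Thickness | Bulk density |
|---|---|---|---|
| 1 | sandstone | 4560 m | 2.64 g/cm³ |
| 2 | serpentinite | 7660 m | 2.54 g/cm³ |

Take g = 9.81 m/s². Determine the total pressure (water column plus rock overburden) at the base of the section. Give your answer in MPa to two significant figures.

seawater: 1020 kg/m³ × 9.81 m/s² × 4940 m = 4.943×10^7 Pa = 49.43 MPa
sandstone: 2640 kg/m³ × 9.81 m/s² × 4560 m = 1.181×10^8 Pa = 118.1 MPa
serpentinite: 2540 kg/m³ × 9.81 m/s² × 7660 m = 1.909×10^8 Pa = 190.9 MPa
Total = 49.43 + 118.1 + 190.9 = 358.39 MPa

360 MPa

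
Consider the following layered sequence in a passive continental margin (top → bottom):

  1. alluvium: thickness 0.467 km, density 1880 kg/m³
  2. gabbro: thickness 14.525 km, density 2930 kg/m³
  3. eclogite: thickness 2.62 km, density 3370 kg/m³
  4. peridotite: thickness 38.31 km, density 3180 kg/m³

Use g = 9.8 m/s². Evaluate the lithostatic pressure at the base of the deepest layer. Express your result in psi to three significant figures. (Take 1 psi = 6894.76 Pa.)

alluvium: 1880 kg/m³ × 9.8 m/s² × 467 m = 8.604×10^6 Pa = 1248 psi
gabbro: 2930 kg/m³ × 9.8 m/s² × 14525 m = 4.171×10^8 Pa = 60491 psi
eclogite: 3370 kg/m³ × 9.8 m/s² × 2620 m = 8.653×10^7 Pa = 12550 psi
peridotite: 3180 kg/m³ × 9.8 m/s² × 38310 m = 1.194×10^9 Pa = 1.732×10^5 psi
Total = 1248 + 60491 + 12550 + 1.732×10^5 = 2.4745×10^5 psi

247000 psi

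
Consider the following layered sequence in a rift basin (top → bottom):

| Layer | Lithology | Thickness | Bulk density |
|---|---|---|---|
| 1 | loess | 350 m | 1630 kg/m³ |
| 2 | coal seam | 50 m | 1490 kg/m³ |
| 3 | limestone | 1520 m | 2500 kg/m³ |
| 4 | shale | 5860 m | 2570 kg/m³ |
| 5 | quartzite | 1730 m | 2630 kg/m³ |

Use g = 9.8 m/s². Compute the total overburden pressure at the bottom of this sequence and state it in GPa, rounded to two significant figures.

0.24 GPa

loess: 1630 kg/m³ × 9.8 m/s² × 350 m = 5.591×10^6 Pa = 5.591×10^-3 GPa
coal seam: 1490 kg/m³ × 9.8 m/s² × 50 m = 7.301×10^5 Pa = 7.301×10^-4 GPa
limestone: 2500 kg/m³ × 9.8 m/s² × 1520 m = 3.724×10^7 Pa = 0.03724 GPa
shale: 2570 kg/m³ × 9.8 m/s² × 5860 m = 1.476×10^8 Pa = 0.1476 GPa
quartzite: 2630 kg/m³ × 9.8 m/s² × 1730 m = 4.459×10^7 Pa = 0.04459 GPa
Total = 5.591×10^-3 + 7.301×10^-4 + 0.03724 + 0.1476 + 0.04459 = 0.23574 GPa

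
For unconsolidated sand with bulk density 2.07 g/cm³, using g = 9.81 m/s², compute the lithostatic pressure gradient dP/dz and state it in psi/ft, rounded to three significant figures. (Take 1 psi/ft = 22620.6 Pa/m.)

dP/dz = ρg = 2070 kg/m³ × 9.81 m/s² = 20307 Pa/m
= 20307 Pa/m × (1 psi/ft / 22621 Pa/m) = 0.89771 psi/ft

0.898 psi/ft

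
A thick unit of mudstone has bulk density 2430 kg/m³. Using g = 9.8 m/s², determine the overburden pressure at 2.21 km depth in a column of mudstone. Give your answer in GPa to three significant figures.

0.0526 GPa

mudstone: 2430 kg/m³ × 9.8 m/s² × 2210 m = 5.263×10^7 Pa = 0.05263 GPa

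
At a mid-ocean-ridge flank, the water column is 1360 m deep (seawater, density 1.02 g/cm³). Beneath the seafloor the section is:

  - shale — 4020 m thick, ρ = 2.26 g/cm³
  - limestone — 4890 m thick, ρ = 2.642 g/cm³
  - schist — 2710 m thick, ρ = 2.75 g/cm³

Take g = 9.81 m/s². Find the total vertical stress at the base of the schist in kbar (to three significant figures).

seawater: 1020 kg/m³ × 9.81 m/s² × 1360 m = 1.361×10^7 Pa = 0.1361 kbar
shale: 2260 kg/m³ × 9.81 m/s² × 4020 m = 8.913×10^7 Pa = 0.8913 kbar
limestone: 2642 kg/m³ × 9.81 m/s² × 4890 m = 1.267×10^8 Pa = 1.267 kbar
schist: 2750 kg/m³ × 9.81 m/s² × 2710 m = 7.311×10^7 Pa = 0.7311 kbar
Total = 0.1361 + 0.8913 + 1.267 + 0.7311 = 3.0258 kbar

3.03 kbar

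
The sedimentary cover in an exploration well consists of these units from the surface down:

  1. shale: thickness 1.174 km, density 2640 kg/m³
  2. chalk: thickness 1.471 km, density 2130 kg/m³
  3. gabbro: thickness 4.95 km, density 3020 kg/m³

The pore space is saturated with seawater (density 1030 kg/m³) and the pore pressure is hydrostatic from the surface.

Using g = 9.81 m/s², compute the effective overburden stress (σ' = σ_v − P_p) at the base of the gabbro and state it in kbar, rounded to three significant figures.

1.31 kbar

Overburden (lithostatic) stress σ_v:
shale: 2640 kg/m³ × 9.81 m/s² × 1174 m = 3.040×10^7 Pa = 30.40 MPa
chalk: 2130 kg/m³ × 9.81 m/s² × 1471 m = 3.074×10^7 Pa = 30.74 MPa
gabbro: 3020 kg/m³ × 9.81 m/s² × 4950 m = 1.466×10^8 Pa = 146.6 MPa
Total = 30.40 + 30.74 + 146.6 = 207.79 MPa
Pore pressure P_p = 1030 kg/m³ × 9.81 m/s² × 7595 m = 7.674×10^7 Pa = 76.74 MPa
Effective stress σ' = σ_v − P_p = 207.8 − 76.74 = 131.05 MPa = 1.3105 kbar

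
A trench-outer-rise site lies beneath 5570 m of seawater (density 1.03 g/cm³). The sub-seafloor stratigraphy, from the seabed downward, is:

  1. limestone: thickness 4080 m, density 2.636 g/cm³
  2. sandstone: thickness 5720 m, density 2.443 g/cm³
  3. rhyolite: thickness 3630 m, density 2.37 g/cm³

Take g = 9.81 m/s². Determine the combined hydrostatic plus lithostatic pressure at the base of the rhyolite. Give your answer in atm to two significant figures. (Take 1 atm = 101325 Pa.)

seawater: 1030 kg/m³ × 9.81 m/s² × 5570 m = 5.628×10^7 Pa = 555.4 atm
limestone: 2636 kg/m³ × 9.81 m/s² × 4080 m = 1.055×10^8 Pa = 1041 atm
sandstone: 2443 kg/m³ × 9.81 m/s² × 5720 m = 1.371×10^8 Pa = 1353 atm
rhyolite: 2370 kg/m³ × 9.81 m/s² × 3630 m = 8.440×10^7 Pa = 832.9 atm
Total = 555.4 + 1041 + 1353 + 832.9 = 3782.6 atm

3800 atm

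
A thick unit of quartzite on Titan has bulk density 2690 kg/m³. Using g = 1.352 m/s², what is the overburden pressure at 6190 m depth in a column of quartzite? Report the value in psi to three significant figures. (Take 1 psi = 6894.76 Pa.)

3270 psi

quartzite: 2690 kg/m³ × 1.352 m/s² × 6190 m = 2.251×10^7 Pa = 3265 psi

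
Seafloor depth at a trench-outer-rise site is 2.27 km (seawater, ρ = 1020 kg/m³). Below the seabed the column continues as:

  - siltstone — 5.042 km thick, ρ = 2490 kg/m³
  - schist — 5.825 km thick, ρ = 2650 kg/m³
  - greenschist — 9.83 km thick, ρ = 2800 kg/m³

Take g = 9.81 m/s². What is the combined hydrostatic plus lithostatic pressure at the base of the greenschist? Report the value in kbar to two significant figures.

5.7 kbar

seawater: 1020 kg/m³ × 9.81 m/s² × 2270 m = 2.271×10^7 Pa = 0.2271 kbar
siltstone: 2490 kg/m³ × 9.81 m/s² × 5042 m = 1.232×10^8 Pa = 1.232 kbar
schist: 2650 kg/m³ × 9.81 m/s² × 5825 m = 1.514×10^8 Pa = 1.514 kbar
greenschist: 2800 kg/m³ × 9.81 m/s² × 9830 m = 2.700×10^8 Pa = 2.700 kbar
Total = 0.2271 + 1.232 + 1.514 + 2.700 = 5.6731 kbar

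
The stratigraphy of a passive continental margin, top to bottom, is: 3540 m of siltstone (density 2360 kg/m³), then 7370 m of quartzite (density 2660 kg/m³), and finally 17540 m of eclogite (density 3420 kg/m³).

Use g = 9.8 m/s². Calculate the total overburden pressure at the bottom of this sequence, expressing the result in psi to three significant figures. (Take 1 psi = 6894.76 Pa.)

125000 psi

siltstone: 2360 kg/m³ × 9.8 m/s² × 3540 m = 8.187×10^7 Pa = 11875 psi
quartzite: 2660 kg/m³ × 9.8 m/s² × 7370 m = 1.921×10^8 Pa = 27865 psi
eclogite: 3420 kg/m³ × 9.8 m/s² × 17540 m = 5.879×10^8 Pa = 85263 psi
Total = 11875 + 27865 + 85263 = 1.2500×10^5 psi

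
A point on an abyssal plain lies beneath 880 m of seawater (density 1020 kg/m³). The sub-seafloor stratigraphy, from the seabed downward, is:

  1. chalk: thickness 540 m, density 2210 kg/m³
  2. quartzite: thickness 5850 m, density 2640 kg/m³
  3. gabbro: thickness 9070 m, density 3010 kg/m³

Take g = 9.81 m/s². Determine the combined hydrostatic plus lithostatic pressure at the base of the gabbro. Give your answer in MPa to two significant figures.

seawater: 1020 kg/m³ × 9.81 m/s² × 880 m = 8.805×10^6 Pa = 8.805 MPa
chalk: 2210 kg/m³ × 9.81 m/s² × 540 m = 1.171×10^7 Pa = 11.71 MPa
quartzite: 2640 kg/m³ × 9.81 m/s² × 5850 m = 1.515×10^8 Pa = 151.5 MPa
gabbro: 3010 kg/m³ × 9.81 m/s² × 9070 m = 2.678×10^8 Pa = 267.8 MPa
Total = 8.805 + 11.71 + 151.5 + 267.8 = 439.84 MPa

440 MPa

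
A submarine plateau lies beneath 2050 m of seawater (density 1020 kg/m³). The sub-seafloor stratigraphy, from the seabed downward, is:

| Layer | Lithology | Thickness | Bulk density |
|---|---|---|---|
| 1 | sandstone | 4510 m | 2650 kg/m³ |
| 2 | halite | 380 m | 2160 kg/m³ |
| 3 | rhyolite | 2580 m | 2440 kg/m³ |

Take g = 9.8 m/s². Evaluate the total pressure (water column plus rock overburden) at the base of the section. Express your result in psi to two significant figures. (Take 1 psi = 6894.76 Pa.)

seawater: 1020 kg/m³ × 9.8 m/s² × 2050 m = 2.049×10^7 Pa = 2972 psi
sandstone: 2650 kg/m³ × 9.8 m/s² × 4510 m = 1.171×10^8 Pa = 16988 psi
halite: 2160 kg/m³ × 9.8 m/s² × 380 m = 8.044×10^6 Pa = 1167 psi
rhyolite: 2440 kg/m³ × 9.8 m/s² × 2580 m = 6.169×10^7 Pa = 8948 psi
Total = 2972 + 16988 + 1167 + 8948 = 30074 psi

30000 psi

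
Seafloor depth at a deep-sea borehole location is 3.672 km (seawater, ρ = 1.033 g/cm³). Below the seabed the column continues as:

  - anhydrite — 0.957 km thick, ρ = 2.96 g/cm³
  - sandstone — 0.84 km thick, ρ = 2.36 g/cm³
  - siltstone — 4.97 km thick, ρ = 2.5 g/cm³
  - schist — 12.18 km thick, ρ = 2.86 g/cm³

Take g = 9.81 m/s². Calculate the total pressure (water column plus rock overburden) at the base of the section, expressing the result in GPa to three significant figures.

0.548 GPa

seawater: 1033 kg/m³ × 9.81 m/s² × 3672 m = 3.721×10^7 Pa = 0.03721 GPa
anhydrite: 2960 kg/m³ × 9.81 m/s² × 957 m = 2.779×10^7 Pa = 0.02779 GPa
sandstone: 2360 kg/m³ × 9.81 m/s² × 840 m = 1.945×10^7 Pa = 0.01945 GPa
siltstone: 2500 kg/m³ × 9.81 m/s² × 4970 m = 1.219×10^8 Pa = 0.1219 GPa
schist: 2860 kg/m³ × 9.81 m/s² × 12180 m = 3.417×10^8 Pa = 0.3417 GPa
Total = 0.03721 + 0.02779 + 0.01945 + 0.1219 + 0.3417 = 0.54807 GPa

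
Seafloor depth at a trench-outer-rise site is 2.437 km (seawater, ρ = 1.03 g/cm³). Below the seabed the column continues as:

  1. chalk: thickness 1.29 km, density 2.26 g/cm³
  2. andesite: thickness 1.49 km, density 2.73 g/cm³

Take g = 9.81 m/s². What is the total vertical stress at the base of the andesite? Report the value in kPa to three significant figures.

93100 kPa

seawater: 1030 kg/m³ × 9.81 m/s² × 2437 m = 2.462×10^7 Pa = 24624 kPa
chalk: 2260 kg/m³ × 9.81 m/s² × 1290 m = 2.860×10^7 Pa = 28600 kPa
andesite: 2730 kg/m³ × 9.81 m/s² × 1490 m = 3.990×10^7 Pa = 39904 kPa
Total = 24624 + 28600 + 39904 = 93128 kPa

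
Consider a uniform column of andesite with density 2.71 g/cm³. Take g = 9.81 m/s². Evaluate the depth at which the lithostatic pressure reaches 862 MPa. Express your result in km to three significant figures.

32.4 km

h = P/(ρg) = 862 MPa / (2710 kg/m³ × 9.81 m/s²) = 8.620×10^8 Pa / 26585 Pa/m = 32424 m
= 32.424 km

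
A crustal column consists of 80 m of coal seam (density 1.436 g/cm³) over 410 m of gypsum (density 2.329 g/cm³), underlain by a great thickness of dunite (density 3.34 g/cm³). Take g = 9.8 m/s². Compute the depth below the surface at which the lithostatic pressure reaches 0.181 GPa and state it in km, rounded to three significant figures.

Pressure at base of upper layers: 1436×9.8×80 + 2329×9.8×410 = 1.048×10^7 Pa = 0.01048 GPa
Remaining pressure to be supplied by dunite: 1.810×10^8 − 1.048×10^7 = 1.705×10^8 Pa
Additional depth in dunite = 1.705×10^8 Pa / (3340 kg/m³ × 9.8 m/s²) = 5209.5 m
Total depth = 490 m + 5209.5 m = 5699.5 m
= 5.6995 km

5.70 km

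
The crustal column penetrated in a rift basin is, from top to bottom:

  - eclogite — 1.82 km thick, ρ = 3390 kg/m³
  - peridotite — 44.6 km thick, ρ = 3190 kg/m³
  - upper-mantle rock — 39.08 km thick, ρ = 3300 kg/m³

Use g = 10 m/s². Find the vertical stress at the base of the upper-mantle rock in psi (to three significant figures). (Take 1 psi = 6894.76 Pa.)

eclogite: 3390 kg/m³ × 10 m/s² × 1820 m = 6.170×10^7 Pa = 8949 psi
peridotite: 3190 kg/m³ × 10 m/s² × 44600 m = 1.423×10^9 Pa = 2.064×10^5 psi
upper-mantle rock: 3300 kg/m³ × 10 m/s² × 39080 m = 1.290×10^9 Pa = 1.870×10^5 psi
Total = 8949 + 2.064×10^5 + 1.870×10^5 = 4.0235×10^5 psi

402000 psi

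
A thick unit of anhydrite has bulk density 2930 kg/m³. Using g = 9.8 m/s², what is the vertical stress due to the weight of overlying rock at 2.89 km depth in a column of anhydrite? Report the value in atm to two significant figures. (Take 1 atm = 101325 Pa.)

820 atm

anhydrite: 2930 kg/m³ × 9.8 m/s² × 2890 m = 8.298×10^7 Pa = 819.0 atm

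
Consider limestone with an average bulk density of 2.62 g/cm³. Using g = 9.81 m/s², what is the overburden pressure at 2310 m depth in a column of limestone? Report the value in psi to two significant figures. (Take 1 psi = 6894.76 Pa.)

limestone: 2620 kg/m³ × 9.81 m/s² × 2310 m = 5.937×10^7 Pa = 8611 psi

8600 psi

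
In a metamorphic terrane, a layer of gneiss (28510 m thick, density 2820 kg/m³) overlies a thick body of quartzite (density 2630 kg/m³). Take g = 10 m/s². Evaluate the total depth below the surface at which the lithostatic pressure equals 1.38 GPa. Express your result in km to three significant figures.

50.4 km

Pressure at base of upper layers: 2820×10×28510 = 8.040×10^8 Pa = 0.8040 GPa
Remaining pressure to be supplied by quartzite: 1.380×10^9 − 8.040×10^8 = 5.760×10^8 Pa
Additional depth in quartzite = 5.760×10^8 Pa / (2630 kg/m³ × 10 m/s²) = 21902 m
Total depth = 28510 m + 21902 m = 50412 m
= 50.412 km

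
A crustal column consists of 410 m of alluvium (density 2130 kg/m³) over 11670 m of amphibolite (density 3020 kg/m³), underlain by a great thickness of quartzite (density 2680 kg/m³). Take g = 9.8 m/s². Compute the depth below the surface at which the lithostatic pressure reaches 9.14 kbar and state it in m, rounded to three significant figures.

Pressure at base of upper layers: 2130×9.8×410 + 3020×9.8×11670 = 3.539×10^8 Pa = 3.539 kbar
Remaining pressure to be supplied by quartzite: 9.140×10^8 − 3.539×10^8 = 5.601×10^8 Pa
Additional depth in quartzite = 5.601×10^8 Pa / (2680 kg/m³ × 9.8 m/s²) = 21324 m
Total depth = 12080 m + 21324 m = 33404 m

33400 m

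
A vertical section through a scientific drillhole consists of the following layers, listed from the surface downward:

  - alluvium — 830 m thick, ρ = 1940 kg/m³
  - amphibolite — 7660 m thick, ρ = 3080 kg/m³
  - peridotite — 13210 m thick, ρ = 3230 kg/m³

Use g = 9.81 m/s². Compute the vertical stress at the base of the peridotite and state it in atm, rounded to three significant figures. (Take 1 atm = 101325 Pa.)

6570 atm

alluvium: 1940 kg/m³ × 9.81 m/s² × 830 m = 1.580×10^7 Pa = 155.9 atm
amphibolite: 3080 kg/m³ × 9.81 m/s² × 7660 m = 2.314×10^8 Pa = 2284 atm
peridotite: 3230 kg/m³ × 9.81 m/s² × 13210 m = 4.186×10^8 Pa = 4131 atm
Total = 155.9 + 2284 + 4131 = 6571.1 atm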